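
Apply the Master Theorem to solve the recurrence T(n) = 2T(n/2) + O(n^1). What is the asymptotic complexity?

Master Theorem for T(n) = 2T(n/2) + O(n^1):

a = 2, b = 2, c = 1
log_b(a) = log_2(2) = 1.0000

Case 2: c = 1 = log_2(2) = 1.0000
T(n) = O(n^1 log n) = O(n log n)

For T(n) = 2T(n/2) + O(n^1): log_2(2) = 1.0000. This is Case 2 of the Master Theorem (c = log_b(a), equal work at all levels), giving O(n log n).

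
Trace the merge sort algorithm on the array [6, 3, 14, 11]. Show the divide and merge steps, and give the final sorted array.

Merge sort trace:

Split: [6, 3, 14, 11] -> [6, 3] and [14, 11]
  Split: [6, 3] -> [6] and [3]
  Merge: [6] + [3] -> [3, 6]
  Split: [14, 11] -> [14] and [11]
  Merge: [14] + [11] -> [11, 14]
Merge: [3, 6] + [11, 14] -> [3, 6, 11, 14]

Final sorted array: [3, 6, 11, 14]

The merge sort proceeds by recursively splitting the array and merging sorted halves.
After all merges, the sorted array is [3, 6, 11, 14].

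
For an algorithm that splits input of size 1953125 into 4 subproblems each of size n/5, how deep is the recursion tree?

For divide and conquer with division factor 5:

Problem sizes at each level:
Level 0: 1953125
Level 1: 390625
Level 2: 78125
Level 3: 15625
Level 4: 3125
Level 5: 625
Level 6: 125
Level 7: 25
Level 8: 5
Level 9: 1

The root is level 0 and the size-1 base case is level 9 (the tree spans levels 0 through 9, i.e. 10 levels counting the root), so the depth is the number of divisions: log_5(1953125) = 9

The recursion tree depth is log_5(1953125) = 9. At each level, the problem size is divided by 5, so it takes 9 divisions to reduce to a base case of size 1. The algorithm makes 4 recursive calls at each level.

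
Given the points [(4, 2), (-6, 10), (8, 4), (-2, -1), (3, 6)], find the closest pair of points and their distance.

Computing all pairwise distances among 5 points:

d((4, 2), (-6, 10)) = 12.8062
d((4, 2), (8, 4)) = 4.4721
d((4, 2), (-2, -1)) = 6.7082
d((4, 2), (3, 6)) = 4.1231 <-- minimum
d((-6, 10), (8, 4)) = 15.2315
d((-6, 10), (-2, -1)) = 11.7047
d((-6, 10), (3, 6)) = 9.8489
d((8, 4), (-2, -1)) = 11.1803
d((8, 4), (3, 6)) = 5.3852
d((-2, -1), (3, 6)) = 8.6023

Closest pair: (4, 2) and (3, 6) with distance 4.1231

The closest pair is (4, 2) and (3, 6) with Euclidean distance 4.1231. For 5 points, brute-force pairwise comparison is shown above. For large n, the divide-and-conquer algorithm (sort by x, recurse on halves, check the dividing strip) achieves O(n log n).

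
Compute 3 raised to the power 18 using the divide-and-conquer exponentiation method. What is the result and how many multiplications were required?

Computing 3^18 by squaring (build up from 3^1; each line after the first costs one multiplication):

3^1 = 3
3^2 = (3^1)^2 = 3^2 = 9
3^4 = (3^2)^2 = 9^2 = 81
3^8 = (3^4)^2 = 81^2 = 6561
3^9 = 3 * 3^8 = 3 * 6561 = 19683
3^18 = (3^9)^2 = 19683^2 = 387420489

Result: 387420489
Multiplications needed: 5 (5 lines after 3^1)

3^18 = 387420489. Using exponentiation by squaring, this requires 5 multiplications. The key idea: if the exponent is even, square the half-power; if odd, multiply by the base once.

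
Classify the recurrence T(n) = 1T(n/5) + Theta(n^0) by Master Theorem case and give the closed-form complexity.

Master Theorem for T(n) = 1T(n/5) + O(n^0):

a = 1, b = 5, c = 0
log_b(a) = log_5(1) = 0.0000

Case 2: c = 0 = log_5(1) = 0.0000
T(n) = O(n^0 log n) = O(log n)

For T(n) = 1T(n/5) + O(n^0): log_5(1) = 0.0000. This is Case 2 of the Master Theorem (c = log_b(a), equal work at all levels), giving O(log n).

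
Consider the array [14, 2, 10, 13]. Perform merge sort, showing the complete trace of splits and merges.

Merge sort trace:

Split: [14, 2, 10, 13] -> [14, 2] and [10, 13]
  Split: [14, 2] -> [14] and [2]
  Merge: [14] + [2] -> [2, 14]
  Split: [10, 13] -> [10] and [13]
  Merge: [10] + [13] -> [10, 13]
Merge: [2, 14] + [10, 13] -> [2, 10, 13, 14]

Final sorted array: [2, 10, 13, 14]

The merge sort proceeds by recursively splitting the array and merging sorted halves.
After all merges, the sorted array is [2, 10, 13, 14].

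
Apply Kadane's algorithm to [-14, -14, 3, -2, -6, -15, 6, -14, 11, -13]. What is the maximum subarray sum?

Using Kadane's algorithm on [-14, -14, 3, -2, -6, -15, 6, -14, 11, -13]:

Scanning through the array:
Position 1 (value -14): max_ending_here = -14, max_so_far = -14
Position 2 (value 3): max_ending_here = 3, max_so_far = 3
Position 3 (value -2): max_ending_here = 1, max_so_far = 3
Position 4 (value -6): max_ending_here = -5, max_so_far = 3
Position 5 (value -15): max_ending_here = -15, max_so_far = 3
Position 6 (value 6): max_ending_here = 6, max_so_far = 6
Position 7 (value -14): max_ending_here = -8, max_so_far = 6
Position 8 (value 11): max_ending_here = 11, max_so_far = 11
Position 9 (value -13): max_ending_here = -2, max_so_far = 11

Maximum subarray: [11]
Maximum sum: 11

The maximum subarray is [11] with sum 11. This subarray runs from index 8 to index 8.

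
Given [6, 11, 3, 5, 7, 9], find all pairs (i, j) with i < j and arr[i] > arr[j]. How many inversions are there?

Finding inversions in [6, 11, 3, 5, 7, 9]:

(0, 2): arr[0]=6 > arr[2]=3
(0, 3): arr[0]=6 > arr[3]=5
(1, 2): arr[1]=11 > arr[2]=3
(1, 3): arr[1]=11 > arr[3]=5
(1, 4): arr[1]=11 > arr[4]=7
(1, 5): arr[1]=11 > arr[5]=9

Total inversions: 6

The array has 6 inversion(s): (0,2), (0,3), (1,2), (1,3), (1,4), (1,5). Each pair (i,j) satisfies i < j and arr[i] > arr[j].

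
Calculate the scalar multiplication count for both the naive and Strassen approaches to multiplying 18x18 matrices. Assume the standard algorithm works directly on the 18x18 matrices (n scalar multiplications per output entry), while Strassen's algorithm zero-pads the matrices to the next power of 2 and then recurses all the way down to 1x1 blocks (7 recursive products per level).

Matrix multiplication for 18x18 matrices:

Strassen's algorithm requires power-of-2 dimensions. Pad 18x18 to 32x32 (next power of 2).

Standard algorithm: 18^3 = 5832 multiplications
Strassen's algorithm: 7^(log2(32)) = 7^5 = 16807 multiplications
Difference: 5832 - 16807 = -10975 (Strassen uses MORE here due to padding overhead — for small or just-over-power-of-2 n, padding can outweigh the per-level savings)

Standard: 5832 multiplications (18^3). Strassen: 16807 multiplications (7^5, after padding to 32x32). Strassen reduces 8 recursive multiplications to 7 at each level.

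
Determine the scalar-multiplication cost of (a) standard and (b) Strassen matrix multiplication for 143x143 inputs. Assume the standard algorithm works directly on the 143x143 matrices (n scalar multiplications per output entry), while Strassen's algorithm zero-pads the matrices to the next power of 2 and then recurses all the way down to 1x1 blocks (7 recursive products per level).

Matrix multiplication for 143x143 matrices:

Strassen's algorithm requires power-of-2 dimensions. Pad 143x143 to 256x256 (next power of 2).

Standard algorithm: 143^3 = 2924207 multiplications
Strassen's algorithm: 7^(log2(256)) = 7^8 = 5764801 multiplications
Difference: 2924207 - 5764801 = -2840594 (Strassen uses MORE here due to padding overhead — for small or just-over-power-of-2 n, padding can outweigh the per-level savings)

Standard: 2924207 multiplications (143^3). Strassen: 5764801 multiplications (7^8, after padding to 256x256). Strassen reduces 8 recursive multiplications to 7 at each level.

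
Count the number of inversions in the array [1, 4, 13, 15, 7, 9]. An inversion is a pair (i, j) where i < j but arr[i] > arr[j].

Finding inversions in [1, 4, 13, 15, 7, 9]:

(2, 4): arr[2]=13 > arr[4]=7
(2, 5): arr[2]=13 > arr[5]=9
(3, 4): arr[3]=15 > arr[4]=7
(3, 5): arr[3]=15 > arr[5]=9

Total inversions: 4

The array has 4 inversion(s): (2,4), (2,5), (3,4), (3,5). Each pair (i,j) satisfies i < j and arr[i] > arr[j].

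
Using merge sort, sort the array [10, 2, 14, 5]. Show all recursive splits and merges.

Merge sort trace:

Split: [10, 2, 14, 5] -> [10, 2] and [14, 5]
  Split: [10, 2] -> [10] and [2]
  Merge: [10] + [2] -> [2, 10]
  Split: [14, 5] -> [14] and [5]
  Merge: [14] + [5] -> [5, 14]
Merge: [2, 10] + [5, 14] -> [2, 5, 10, 14]

Final sorted array: [2, 5, 10, 14]

The merge sort proceeds by recursively splitting the array and merging sorted halves.
After all merges, the sorted array is [2, 5, 10, 14].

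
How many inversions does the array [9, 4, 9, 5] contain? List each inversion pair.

Finding inversions in [9, 4, 9, 5]:

(0, 1): arr[0]=9 > arr[1]=4
(0, 3): arr[0]=9 > arr[3]=5
(2, 3): arr[2]=9 > arr[3]=5

Total inversions: 3

The array has 3 inversion(s): (0,1), (0,3), (2,3). Each pair (i,j) satisfies i < j and arr[i] > arr[j].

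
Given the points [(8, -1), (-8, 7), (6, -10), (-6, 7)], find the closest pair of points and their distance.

Computing all pairwise distances among 4 points:

d((8, -1), (-8, 7)) = 17.8885
d((8, -1), (6, -10)) = 9.2195
d((8, -1), (-6, 7)) = 16.1245
d((-8, 7), (6, -10)) = 22.0227
d((-8, 7), (-6, 7)) = 2.0 <-- minimum
d((6, -10), (-6, 7)) = 20.8087

Closest pair: (-8, 7) and (-6, 7) with distance 2.0

The closest pair is (-8, 7) and (-6, 7) with Euclidean distance 2.0. For 4 points, brute-force pairwise comparison is shown above. For large n, the divide-and-conquer algorithm (sort by x, recurse on halves, check the dividing strip) achieves O(n log n).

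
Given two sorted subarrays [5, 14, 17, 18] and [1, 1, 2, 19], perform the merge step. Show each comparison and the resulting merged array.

Merging process:

Compare 5 vs 1: take 1 from right. Merged: [1]
Compare 5 vs 1: take 1 from right. Merged: [1, 1]
Compare 5 vs 2: take 2 from right. Merged: [1, 1, 2]
Compare 5 vs 19: take 5 from left. Merged: [1, 1, 2, 5]
Compare 14 vs 19: take 14 from left. Merged: [1, 1, 2, 5, 14]
Compare 17 vs 19: take 17 from left. Merged: [1, 1, 2, 5, 14, 17]
Compare 18 vs 19: take 18 from left. Merged: [1, 1, 2, 5, 14, 17, 18]
Append remaining from right: [19]. Merged: [1, 1, 2, 5, 14, 17, 18, 19]

Final merged array: [1, 1, 2, 5, 14, 17, 18, 19]
Total comparisons: 7

The merged array is [1, 1, 2, 5, 14, 17, 18, 19], requiring 7 comparisons. The merge step runs in O(n) time where n is the total number of elements.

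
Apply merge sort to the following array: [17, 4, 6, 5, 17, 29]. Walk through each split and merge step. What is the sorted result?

Merge sort trace:

Split: [17, 4, 6, 5, 17, 29] -> [17, 4, 6] and [5, 17, 29]
  Split: [17, 4, 6] -> [17] and [4, 6]
    Split: [4, 6] -> [4] and [6]
    Merge: [4] + [6] -> [4, 6]
  Merge: [17] + [4, 6] -> [4, 6, 17]
  Split: [5, 17, 29] -> [5] and [17, 29]
    Split: [17, 29] -> [17] and [29]
    Merge: [17] + [29] -> [17, 29]
  Merge: [5] + [17, 29] -> [5, 17, 29]
Merge: [4, 6, 17] + [5, 17, 29] -> [4, 5, 6, 17, 17, 29]

Final sorted array: [4, 5, 6, 17, 17, 29]

The merge sort proceeds by recursively splitting the array and merging sorted halves.
After all merges, the sorted array is [4, 5, 6, 17, 17, 29].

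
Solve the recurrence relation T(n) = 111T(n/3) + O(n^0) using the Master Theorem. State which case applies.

Master Theorem for T(n) = 111T(n/3) + O(n^0):

a = 111, b = 3, c = 0
log_b(a) = log_3(111) = 4.2868

Case 1: c = 0 < log_3(111) = 4.2868
T(n) = O(n^(log_3 111))

For T(n) = 111T(n/3) + O(n^0): log_3(111) = 4.2868. This is Case 1 of the Master Theorem (c < log_b(a), work dominated by leaves), giving O(n^(log_3 111)).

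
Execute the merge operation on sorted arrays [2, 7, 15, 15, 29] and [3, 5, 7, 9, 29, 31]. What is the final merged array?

Merging process:

Compare 2 vs 3: take 2 from left. Merged: [2]
Compare 7 vs 3: take 3 from right. Merged: [2, 3]
Compare 7 vs 5: take 5 from right. Merged: [2, 3, 5]
Compare 7 vs 7: take 7 from left. Merged: [2, 3, 5, 7]
Compare 15 vs 7: take 7 from right. Merged: [2, 3, 5, 7, 7]
Compare 15 vs 9: take 9 from right. Merged: [2, 3, 5, 7, 7, 9]
Compare 15 vs 29: take 15 from left. Merged: [2, 3, 5, 7, 7, 9, 15]
Compare 15 vs 29: take 15 from left. Merged: [2, 3, 5, 7, 7, 9, 15, 15]
Compare 29 vs 29: take 29 from left. Merged: [2, 3, 5, 7, 7, 9, 15, 15, 29]
Append remaining from right: [29, 31]. Merged: [2, 3, 5, 7, 7, 9, 15, 15, 29, 29, 31]

Final merged array: [2, 3, 5, 7, 7, 9, 15, 15, 29, 29, 31]
Total comparisons: 9

The merged array is [2, 3, 5, 7, 7, 9, 15, 15, 29, 29, 31], requiring 9 comparisons. The merge step runs in O(n) time where n is the total number of elements.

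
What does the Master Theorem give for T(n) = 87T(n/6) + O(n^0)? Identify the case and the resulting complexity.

Master Theorem for T(n) = 87T(n/6) + O(n^0):

a = 87, b = 6, c = 0
log_b(a) = log_6(87) = 2.4925

Case 1: c = 0 < log_6(87) = 2.4925
T(n) = O(n^(log_6 87))

For T(n) = 87T(n/6) + O(n^0): log_6(87) = 2.4925. This is Case 1 of the Master Theorem (c < log_b(a), work dominated by leaves), giving O(n^(log_6 87)).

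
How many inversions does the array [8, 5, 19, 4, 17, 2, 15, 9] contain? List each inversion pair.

Finding inversions in [8, 5, 19, 4, 17, 2, 15, 9]:

(0, 1): arr[0]=8 > arr[1]=5
(0, 3): arr[0]=8 > arr[3]=4
(0, 5): arr[0]=8 > arr[5]=2
(1, 3): arr[1]=5 > arr[3]=4
(1, 5): arr[1]=5 > arr[5]=2
(2, 3): arr[2]=19 > arr[3]=4
(2, 4): arr[2]=19 > arr[4]=17
(2, 5): arr[2]=19 > arr[5]=2
(2, 6): arr[2]=19 > arr[6]=15
(2, 7): arr[2]=19 > arr[7]=9
(3, 5): arr[3]=4 > arr[5]=2
(4, 5): arr[4]=17 > arr[5]=2
(4, 6): arr[4]=17 > arr[6]=15
(4, 7): arr[4]=17 > arr[7]=9
(6, 7): arr[6]=15 > arr[7]=9

Total inversions: 15

The array has 15 inversion(s): (0,1), (0,3), (0,5), (1,3), (1,5), (2,3), (2,4), (2,5), (2,6), (2,7), (3,5), (4,5), (4,6), (4,7), (6,7). Each pair (i,j) satisfies i < j and arr[i] > arr[j].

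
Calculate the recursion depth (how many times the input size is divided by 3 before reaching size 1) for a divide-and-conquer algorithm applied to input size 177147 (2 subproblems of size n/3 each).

For divide and conquer with division factor 3:

Problem sizes at each level:
Level 0: 177147
Level 1: 59049
Level 2: 19683
Level 3: 6561
Level 4: 2187
Level 5: 729
Level 6: 243
Level 7: 81
Level 8: 27
Level 9: 9
Level 10: 3
Level 11: 1

The root is level 0 and the size-1 base case is level 11 (the tree spans levels 0 through 11, i.e. 12 levels counting the root), so the depth is the number of divisions: log_3(177147) = 11

The recursion tree depth is log_3(177147) = 11. At each level, the problem size is divided by 3, so it takes 11 divisions to reduce to a base case of size 1. The algorithm makes 2 recursive calls at each level.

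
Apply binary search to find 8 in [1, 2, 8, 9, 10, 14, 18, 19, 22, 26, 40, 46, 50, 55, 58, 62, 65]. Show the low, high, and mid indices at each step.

Binary search for 8 in [1, 2, 8, 9, 10, 14, 18, 19, 22, 26, 40, 46, 50, 55, 58, 62, 65]:

lo=0, hi=16, mid=8, arr[mid]=22 -> 22 > 8, search left half
lo=0, hi=7, mid=3, arr[mid]=9 -> 9 > 8, search left half
lo=0, hi=2, mid=1, arr[mid]=2 -> 2 < 8, search right half
lo=2, hi=2, mid=2, arr[mid]=8 -> Found target at index 2!

Binary search finds 8 at index 2 after 4 comparisons. The search repeatedly halves the search space by comparing with the middle element.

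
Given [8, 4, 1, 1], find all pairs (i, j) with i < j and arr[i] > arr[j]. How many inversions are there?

Finding inversions in [8, 4, 1, 1]:

(0, 1): arr[0]=8 > arr[1]=4
(0, 2): arr[0]=8 > arr[2]=1
(0, 3): arr[0]=8 > arr[3]=1
(1, 2): arr[1]=4 > arr[2]=1
(1, 3): arr[1]=4 > arr[3]=1

Total inversions: 5

The array has 5 inversion(s): (0,1), (0,2), (0,3), (1,2), (1,3). Each pair (i,j) satisfies i < j and arr[i] > arr[j].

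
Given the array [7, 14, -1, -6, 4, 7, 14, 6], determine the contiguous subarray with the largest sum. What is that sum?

Using Kadane's algorithm on [7, 14, -1, -6, 4, 7, 14, 6]:

Scanning through the array:
Position 1 (value 14): max_ending_here = 21, max_so_far = 21
Position 2 (value -1): max_ending_here = 20, max_so_far = 21
Position 3 (value -6): max_ending_here = 14, max_so_far = 21
Position 4 (value 4): max_ending_here = 18, max_so_far = 21
Position 5 (value 7): max_ending_here = 25, max_so_far = 25
Position 6 (value 14): max_ending_here = 39, max_so_far = 39
Position 7 (value 6): max_ending_here = 45, max_so_far = 45

Maximum subarray: [7, 14, -1, -6, 4, 7, 14, 6]
Maximum sum: 45

The maximum subarray is [7, 14, -1, -6, 4, 7, 14, 6] with sum 45. This subarray runs from index 0 to index 7.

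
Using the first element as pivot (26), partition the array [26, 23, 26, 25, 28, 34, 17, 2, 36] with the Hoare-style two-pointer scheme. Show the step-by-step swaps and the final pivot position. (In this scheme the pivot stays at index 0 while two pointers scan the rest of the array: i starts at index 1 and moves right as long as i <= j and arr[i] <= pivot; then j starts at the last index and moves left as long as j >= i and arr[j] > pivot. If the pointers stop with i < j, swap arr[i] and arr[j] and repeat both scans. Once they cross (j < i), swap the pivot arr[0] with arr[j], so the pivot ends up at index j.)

Hoare-style two-pointer partition with pivot = 26:

Initial array: [26, 23, 26, 25, 28, 34, 17, 2, 36]

Pointers start at i = 1, j = 8.
i stops at index 4 (arr[4]=28 > 26), j stops at index 7 (arr[7]=2 <= 26): swap arr[4] and arr[7], array becomes [26, 23, 26, 25, 2, 34, 17, 28, 36]
i stops at index 5 (arr[5]=34 > 26), j stops at index 6 (arr[6]=17 <= 26): swap arr[5] and arr[6], array becomes [26, 23, 26, 25, 2, 17, 34, 28, 36]
i ends at 6, j ends at 5: the pointers have crossed (j < i), so scanning stops.

Swap pivot arr[0] with arr[5] to place pivot at position 5: [17, 23, 26, 25, 2, 26, 34, 28, 36]
Pivot position: 5

After partitioning with pivot 26, the array becomes [17, 23, 26, 25, 2, 26, 34, 28, 36]. The pivot is placed at index 5. All elements to the left of the pivot are <= 26, and all elements to the right are > 26.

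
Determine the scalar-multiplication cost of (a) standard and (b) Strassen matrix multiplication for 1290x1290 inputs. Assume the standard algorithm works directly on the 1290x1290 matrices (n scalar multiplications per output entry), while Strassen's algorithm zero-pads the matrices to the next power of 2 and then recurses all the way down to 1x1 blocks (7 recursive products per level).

Matrix multiplication for 1290x1290 matrices:

Strassen's algorithm requires power-of-2 dimensions. Pad 1290x1290 to 2048x2048 (next power of 2).

Standard algorithm: 1290^3 = 2146689000 multiplications
Strassen's algorithm: 7^(log2(2048)) = 7^11 = 1977326743 multiplications
Savings: 2146689000 - 1977326743 = 169362257 multiplications

Standard: 2146689000 multiplications (1290^3). Strassen: 1977326743 multiplications (7^11, after padding to 2048x2048). Strassen reduces 8 recursive multiplications to 7 at each level.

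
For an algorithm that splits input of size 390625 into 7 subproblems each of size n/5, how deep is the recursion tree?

For divide and conquer with division factor 5:

Problem sizes at each level:
Level 0: 390625
Level 1: 78125
Level 2: 15625
Level 3: 3125
Level 4: 625
Level 5: 125
Level 6: 25
Level 7: 5
Level 8: 1

The root is level 0 and the size-1 base case is level 8 (the tree spans levels 0 through 8, i.e. 9 levels counting the root), so the depth is the number of divisions: log_5(390625) = 8

The recursion tree depth is log_5(390625) = 8. At each level, the problem size is divided by 5, so it takes 8 divisions to reduce to a base case of size 1. The algorithm makes 7 recursive calls at each level.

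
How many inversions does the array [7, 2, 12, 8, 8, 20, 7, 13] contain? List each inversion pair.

Finding inversions in [7, 2, 12, 8, 8, 20, 7, 13]:

(0, 1): arr[0]=7 > arr[1]=2
(2, 3): arr[2]=12 > arr[3]=8
(2, 4): arr[2]=12 > arr[4]=8
(2, 6): arr[2]=12 > arr[6]=7
(3, 6): arr[3]=8 > arr[6]=7
(4, 6): arr[4]=8 > arr[6]=7
(5, 6): arr[5]=20 > arr[6]=7
(5, 7): arr[5]=20 > arr[7]=13

Total inversions: 8

The array has 8 inversion(s): (0,1), (2,3), (2,4), (2,6), (3,6), (4,6), (5,6), (5,7). Each pair (i,j) satisfies i < j and arr[i] > arr[j].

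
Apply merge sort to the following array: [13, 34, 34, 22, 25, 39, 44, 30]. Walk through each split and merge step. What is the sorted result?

Merge sort trace:

Split: [13, 34, 34, 22, 25, 39, 44, 30] -> [13, 34, 34, 22] and [25, 39, 44, 30]
  Split: [13, 34, 34, 22] -> [13, 34] and [34, 22]
    Split: [13, 34] -> [13] and [34]
    Merge: [13] + [34] -> [13, 34]
    Split: [34, 22] -> [34] and [22]
    Merge: [34] + [22] -> [22, 34]
  Merge: [13, 34] + [22, 34] -> [13, 22, 34, 34]
  Split: [25, 39, 44, 30] -> [25, 39] and [44, 30]
    Split: [25, 39] -> [25] and [39]
    Merge: [25] + [39] -> [25, 39]
    Split: [44, 30] -> [44] and [30]
    Merge: [44] + [30] -> [30, 44]
  Merge: [25, 39] + [30, 44] -> [25, 30, 39, 44]
Merge: [13, 22, 34, 34] + [25, 30, 39, 44] -> [13, 22, 25, 30, 34, 34, 39, 44]

Final sorted array: [13, 22, 25, 30, 34, 34, 39, 44]

The merge sort proceeds by recursively splitting the array and merging sorted halves.
After all merges, the sorted array is [13, 22, 25, 30, 34, 34, 39, 44].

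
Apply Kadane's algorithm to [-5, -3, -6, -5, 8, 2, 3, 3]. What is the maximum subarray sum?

Using Kadane's algorithm on [-5, -3, -6, -5, 8, 2, 3, 3]:

Scanning through the array:
Position 1 (value -3): max_ending_here = -3, max_so_far = -3
Position 2 (value -6): max_ending_here = -6, max_so_far = -3
Position 3 (value -5): max_ending_here = -5, max_so_far = -3
Position 4 (value 8): max_ending_here = 8, max_so_far = 8
Position 5 (value 2): max_ending_here = 10, max_so_far = 10
Position 6 (value 3): max_ending_here = 13, max_so_far = 13
Position 7 (value 3): max_ending_here = 16, max_so_far = 16

Maximum subarray: [8, 2, 3, 3]
Maximum sum: 16

The maximum subarray is [8, 2, 3, 3] with sum 16. This subarray runs from index 4 to index 7.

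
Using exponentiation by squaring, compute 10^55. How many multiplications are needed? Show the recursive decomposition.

Computing 10^55 by squaring (build up from 10^1; each line after the first costs one multiplication):

10^1 = 10
10^2 = (10^1)^2 = 10^2 = 100
10^3 = 10 * 10^2 = 10 * 100 = 1000
10^6 = (10^3)^2 = 1000^2 = 1000000
10^12 = (10^6)^2 = 1000000^2 = 1000000000000
10^13 = 10 * 10^12 = 10 * 1000000000000 = 10000000000000
10^26 = (10^13)^2 = 10000000000000^2 = 100000000000000000000000000
10^27 = 10 * 10^26 = 10 * 100000000000000000000000000 = 1000000000000000000000000000
10^54 = (10^27)^2 = 1000000000000000000000000000^2 = 1000000000000000000000000000000000000000000000000000000
10^55 = 10 * 10^54 = 10 * 1000000000000000000000000000000000000000000000000000000 = 10000000000000000000000000000000000000000000000000000000

Result: 10000000000000000000000000000000000000000000000000000000
Multiplications needed: 9 (9 lines after 10^1)

10^55 = 10000000000000000000000000000000000000000000000000000000. Using exponentiation by squaring, this requires 9 multiplications. The key idea: if the exponent is even, square the half-power; if odd, multiply by the base once.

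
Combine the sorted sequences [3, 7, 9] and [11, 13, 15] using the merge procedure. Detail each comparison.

Merging process:

Compare 3 vs 11: take 3 from left. Merged: [3]
Compare 7 vs 11: take 7 from left. Merged: [3, 7]
Compare 9 vs 11: take 9 from left. Merged: [3, 7, 9]
Append remaining from right: [11, 13, 15]. Merged: [3, 7, 9, 11, 13, 15]

Final merged array: [3, 7, 9, 11, 13, 15]
Total comparisons: 3

The merged array is [3, 7, 9, 11, 13, 15], requiring 3 comparisons. The merge step runs in O(n) time where n is the total number of elements.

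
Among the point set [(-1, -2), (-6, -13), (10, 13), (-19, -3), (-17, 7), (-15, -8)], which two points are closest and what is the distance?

Computing all pairwise distances among 6 points:

d((-1, -2), (-6, -13)) = 12.083
d((-1, -2), (10, 13)) = 18.6011
d((-1, -2), (-19, -3)) = 18.0278
d((-1, -2), (-17, 7)) = 18.3576
d((-1, -2), (-15, -8)) = 15.2315
d((-6, -13), (10, 13)) = 30.5287
d((-6, -13), (-19, -3)) = 16.4012
d((-6, -13), (-17, 7)) = 22.8254
d((-6, -13), (-15, -8)) = 10.2956
d((10, 13), (-19, -3)) = 33.121
d((10, 13), (-17, 7)) = 27.6586
d((10, 13), (-15, -8)) = 32.6497
d((-19, -3), (-17, 7)) = 10.198
d((-19, -3), (-15, -8)) = 6.4031 <-- minimum
d((-17, 7), (-15, -8)) = 15.1327

Closest pair: (-19, -3) and (-15, -8) with distance 6.4031

The closest pair is (-19, -3) and (-15, -8) with Euclidean distance 6.4031. For 6 points, brute-force pairwise comparison is shown above. For large n, the divide-and-conquer algorithm (sort by x, recurse on halves, check the dividing strip) achieves O(n log n).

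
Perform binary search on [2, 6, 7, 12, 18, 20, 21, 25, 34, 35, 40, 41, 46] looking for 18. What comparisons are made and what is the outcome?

Binary search for 18 in [2, 6, 7, 12, 18, 20, 21, 25, 34, 35, 40, 41, 46]:

lo=0, hi=12, mid=6, arr[mid]=21 -> 21 > 18, search left half
lo=0, hi=5, mid=2, arr[mid]=7 -> 7 < 18, search right half
lo=3, hi=5, mid=4, arr[mid]=18 -> Found target at index 4!

Binary search finds 18 at index 4 after 3 comparisons. The search repeatedly halves the search space by comparing with the middle element.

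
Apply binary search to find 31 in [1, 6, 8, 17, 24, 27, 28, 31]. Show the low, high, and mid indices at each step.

Binary search for 31 in [1, 6, 8, 17, 24, 27, 28, 31]:

lo=0, hi=7, mid=3, arr[mid]=17 -> 17 < 31, search right half
lo=4, hi=7, mid=5, arr[mid]=27 -> 27 < 31, search right half
lo=6, hi=7, mid=6, arr[mid]=28 -> 28 < 31, search right half
lo=7, hi=7, mid=7, arr[mid]=31 -> Found target at index 7!

Binary search finds 31 at index 7 after 4 comparisons. The search repeatedly halves the search space by comparing with the middle element.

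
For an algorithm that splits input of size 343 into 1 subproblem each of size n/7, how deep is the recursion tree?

For divide and conquer with division factor 7:

Problem sizes at each level:
Level 0: 343
Level 1: 49
Level 2: 7
Level 3: 1

The root is level 0 and the size-1 base case is level 3 (the tree spans levels 0 through 3, i.e. 4 levels counting the root), so the depth is the number of divisions: log_7(343) = 3

The recursion tree depth is log_7(343) = 3. At each level, the problem size is divided by 7, so it takes 3 divisions to reduce to a base case of size 1. The algorithm makes 1 recursive call at each level.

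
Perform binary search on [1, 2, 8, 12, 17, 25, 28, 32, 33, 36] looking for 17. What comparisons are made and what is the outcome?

Binary search for 17 in [1, 2, 8, 12, 17, 25, 28, 32, 33, 36]:

lo=0, hi=9, mid=4, arr[mid]=17 -> Found target at index 4!

Binary search finds 17 at index 4 after 1 comparisons. The search repeatedly halves the search space by comparing with the middle element.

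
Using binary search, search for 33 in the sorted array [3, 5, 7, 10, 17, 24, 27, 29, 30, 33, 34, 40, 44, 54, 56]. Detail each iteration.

Binary search for 33 in [3, 5, 7, 10, 17, 24, 27, 29, 30, 33, 34, 40, 44, 54, 56]:

lo=0, hi=14, mid=7, arr[mid]=29 -> 29 < 33, search right half
lo=8, hi=14, mid=11, arr[mid]=40 -> 40 > 33, search left half
lo=8, hi=10, mid=9, arr[mid]=33 -> Found target at index 9!

Binary search finds 33 at index 9 after 3 comparisons. The search repeatedly halves the search space by comparing with the middle element.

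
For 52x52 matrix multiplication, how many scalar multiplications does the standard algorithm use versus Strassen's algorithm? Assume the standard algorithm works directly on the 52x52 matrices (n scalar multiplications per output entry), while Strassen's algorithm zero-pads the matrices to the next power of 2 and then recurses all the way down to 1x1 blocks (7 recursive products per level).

Matrix multiplication for 52x52 matrices:

Strassen's algorithm requires power-of-2 dimensions. Pad 52x52 to 64x64 (next power of 2).

Standard algorithm: 52^3 = 140608 multiplications
Strassen's algorithm: 7^(log2(64)) = 7^6 = 117649 multiplications
Savings: 140608 - 117649 = 22959 multiplications

Standard: 140608 multiplications (52^3). Strassen: 117649 multiplications (7^6, after padding to 64x64). Strassen reduces 8 recursive multiplications to 7 at each level.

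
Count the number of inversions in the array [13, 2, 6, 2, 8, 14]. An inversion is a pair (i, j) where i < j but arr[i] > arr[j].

Finding inversions in [13, 2, 6, 2, 8, 14]:

(0, 1): arr[0]=13 > arr[1]=2
(0, 2): arr[0]=13 > arr[2]=6
(0, 3): arr[0]=13 > arr[3]=2
(0, 4): arr[0]=13 > arr[4]=8
(2, 3): arr[2]=6 > arr[3]=2

Total inversions: 5

The array has 5 inversion(s): (0,1), (0,2), (0,3), (0,4), (2,3). Each pair (i,j) satisfies i < j and arr[i] > arr[j].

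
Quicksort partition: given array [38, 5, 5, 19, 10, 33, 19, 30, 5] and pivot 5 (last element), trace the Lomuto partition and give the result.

Lomuto partition with pivot = 5:

Initial array: [38, 5, 5, 19, 10, 33, 19, 30, 5]

arr[0]=38 > 5: no swap
arr[1]=5 <= 5: swap with position 0, array becomes [5, 38, 5, 19, 10, 33, 19, 30, 5]
arr[2]=5 <= 5: swap with position 1, array becomes [5, 5, 38, 19, 10, 33, 19, 30, 5]
arr[3]=19 > 5: no swap
arr[4]=10 > 5: no swap
arr[5]=33 > 5: no swap
arr[6]=19 > 5: no swap
arr[7]=30 > 5: no swap

Place pivot at position 2: [5, 5, 5, 19, 10, 33, 19, 30, 38]
Pivot position: 2

After partitioning with pivot 5, the array becomes [5, 5, 5, 19, 10, 33, 19, 30, 38]. The pivot is placed at index 2. All elements to the left of the pivot are <= 5, and all elements to the right are > 5.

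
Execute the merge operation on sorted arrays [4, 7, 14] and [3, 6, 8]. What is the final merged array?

Merging process:

Compare 4 vs 3: take 3 from right. Merged: [3]
Compare 4 vs 6: take 4 from left. Merged: [3, 4]
Compare 7 vs 6: take 6 from right. Merged: [3, 4, 6]
Compare 7 vs 8: take 7 from left. Merged: [3, 4, 6, 7]
Compare 14 vs 8: take 8 from right. Merged: [3, 4, 6, 7, 8]
Append remaining from left: [14]. Merged: [3, 4, 6, 7, 8, 14]

Final merged array: [3, 4, 6, 7, 8, 14]
Total comparisons: 5

The merged array is [3, 4, 6, 7, 8, 14], requiring 5 comparisons. The merge step runs in O(n) time where n is the total number of elements.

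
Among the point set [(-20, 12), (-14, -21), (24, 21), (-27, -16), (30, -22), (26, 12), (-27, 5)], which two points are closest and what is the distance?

Computing all pairwise distances among 7 points:

d((-20, 12), (-14, -21)) = 33.541
d((-20, 12), (24, 21)) = 44.911
d((-20, 12), (-27, -16)) = 28.8617
d((-20, 12), (30, -22)) = 60.4649
d((-20, 12), (26, 12)) = 46.0
d((-20, 12), (-27, 5)) = 9.8995
d((-14, -21), (24, 21)) = 56.6392
d((-14, -21), (-27, -16)) = 13.9284
d((-14, -21), (30, -22)) = 44.0114
d((-14, -21), (26, 12)) = 51.8556
d((-14, -21), (-27, 5)) = 29.0689
d((24, 21), (-27, -16)) = 63.0079
d((24, 21), (30, -22)) = 43.4166
d((24, 21), (26, 12)) = 9.2195 <-- minimum
d((24, 21), (-27, 5)) = 53.4509
d((-27, -16), (30, -22)) = 57.3149
d((-27, -16), (26, 12)) = 59.9416
d((-27, -16), (-27, 5)) = 21.0
d((30, -22), (26, 12)) = 34.2345
d((30, -22), (-27, 5)) = 63.0714
d((26, 12), (-27, 5)) = 53.4603

Closest pair: (24, 21) and (26, 12) with distance 9.2195

The closest pair is (24, 21) and (26, 12) with Euclidean distance 9.2195. For 7 points, brute-force pairwise comparison is shown above. For large n, the divide-and-conquer algorithm (sort by x, recurse on halves, check the dividing strip) achieves O(n log n).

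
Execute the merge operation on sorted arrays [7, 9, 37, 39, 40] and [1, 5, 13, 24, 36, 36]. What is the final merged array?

Merging process:

Compare 7 vs 1: take 1 from right. Merged: [1]
Compare 7 vs 5: take 5 from right. Merged: [1, 5]
Compare 7 vs 13: take 7 from left. Merged: [1, 5, 7]
Compare 9 vs 13: take 9 from left. Merged: [1, 5, 7, 9]
Compare 37 vs 13: take 13 from right. Merged: [1, 5, 7, 9, 13]
Compare 37 vs 24: take 24 from right. Merged: [1, 5, 7, 9, 13, 24]
Compare 37 vs 36: take 36 from right. Merged: [1, 5, 7, 9, 13, 24, 36]
Compare 37 vs 36: take 36 from right. Merged: [1, 5, 7, 9, 13, 24, 36, 36]
Append remaining from left: [37, 39, 40]. Merged: [1, 5, 7, 9, 13, 24, 36, 36, 37, 39, 40]

Final merged array: [1, 5, 7, 9, 13, 24, 36, 36, 37, 39, 40]
Total comparisons: 8

The merged array is [1, 5, 7, 9, 13, 24, 36, 36, 37, 39, 40], requiring 8 comparisons. The merge step runs in O(n) time where n is the total number of elements.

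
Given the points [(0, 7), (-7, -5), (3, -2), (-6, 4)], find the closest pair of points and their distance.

Computing all pairwise distances among 4 points:

d((0, 7), (-7, -5)) = 13.8924
d((0, 7), (3, -2)) = 9.4868
d((0, 7), (-6, 4)) = 6.7082 <-- minimum
d((-7, -5), (3, -2)) = 10.4403
d((-7, -5), (-6, 4)) = 9.0554
d((3, -2), (-6, 4)) = 10.8167

Closest pair: (0, 7) and (-6, 4) with distance 6.7082

The closest pair is (0, 7) and (-6, 4) with Euclidean distance 6.7082. For 4 points, brute-force pairwise comparison is shown above. For large n, the divide-and-conquer algorithm (sort by x, recurse on halves, check the dividing strip) achieves O(n log n).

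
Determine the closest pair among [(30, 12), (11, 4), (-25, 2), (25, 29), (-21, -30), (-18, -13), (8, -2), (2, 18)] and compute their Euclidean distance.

Computing all pairwise distances among 8 points:

d((30, 12), (11, 4)) = 20.6155
d((30, 12), (-25, 2)) = 55.9017
d((30, 12), (25, 29)) = 17.72
d((30, 12), (-21, -30)) = 66.0681
d((30, 12), (-18, -13)) = 54.1202
d((30, 12), (8, -2)) = 26.0768
d((30, 12), (2, 18)) = 28.6356
d((11, 4), (-25, 2)) = 36.0555
d((11, 4), (25, 29)) = 28.6531
d((11, 4), (-21, -30)) = 46.6905
d((11, 4), (-18, -13)) = 33.6155
d((11, 4), (8, -2)) = 6.7082 <-- minimum
d((11, 4), (2, 18)) = 16.6433
d((-25, 2), (25, 29)) = 56.8243
d((-25, 2), (-21, -30)) = 32.249
d((-25, 2), (-18, -13)) = 16.5529
d((-25, 2), (8, -2)) = 33.2415
d((-25, 2), (2, 18)) = 31.3847
d((25, 29), (-21, -30)) = 74.8131
d((25, 29), (-18, -13)) = 60.1082
d((25, 29), (8, -2)) = 35.3553
d((25, 29), (2, 18)) = 25.4951
d((-21, -30), (-18, -13)) = 17.2627
d((-21, -30), (8, -2)) = 40.3113
d((-21, -30), (2, 18)) = 53.2259
d((-18, -13), (8, -2)) = 28.2312
d((-18, -13), (2, 18)) = 36.8917
d((8, -2), (2, 18)) = 20.8806

Closest pair: (11, 4) and (8, -2) with distance 6.7082

The closest pair is (11, 4) and (8, -2) with Euclidean distance 6.7082. For 8 points, brute-force pairwise comparison is shown above. For large n, the divide-and-conquer algorithm (sort by x, recurse on halves, check the dividing strip) achieves O(n log n).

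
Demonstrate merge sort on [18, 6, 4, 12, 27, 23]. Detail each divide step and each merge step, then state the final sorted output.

Merge sort trace:

Split: [18, 6, 4, 12, 27, 23] -> [18, 6, 4] and [12, 27, 23]
  Split: [18, 6, 4] -> [18] and [6, 4]
    Split: [6, 4] -> [6] and [4]
    Merge: [6] + [4] -> [4, 6]
  Merge: [18] + [4, 6] -> [4, 6, 18]
  Split: [12, 27, 23] -> [12] and [27, 23]
    Split: [27, 23] -> [27] and [23]
    Merge: [27] + [23] -> [23, 27]
  Merge: [12] + [23, 27] -> [12, 23, 27]
Merge: [4, 6, 18] + [12, 23, 27] -> [4, 6, 12, 18, 23, 27]

Final sorted array: [4, 6, 12, 18, 23, 27]

The merge sort proceeds by recursively splitting the array and merging sorted halves.
After all merges, the sorted array is [4, 6, 12, 18, 23, 27].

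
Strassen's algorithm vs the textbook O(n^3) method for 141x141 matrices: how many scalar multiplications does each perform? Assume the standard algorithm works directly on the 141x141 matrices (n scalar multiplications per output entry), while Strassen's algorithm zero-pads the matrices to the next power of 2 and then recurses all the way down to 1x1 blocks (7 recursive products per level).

Matrix multiplication for 141x141 matrices:

Strassen's algorithm requires power-of-2 dimensions. Pad 141x141 to 256x256 (next power of 2).

Standard algorithm: 141^3 = 2803221 multiplications
Strassen's algorithm: 7^(log2(256)) = 7^8 = 5764801 multiplications
Difference: 2803221 - 5764801 = -2961580 (Strassen uses MORE here due to padding overhead — for small or just-over-power-of-2 n, padding can outweigh the per-level savings)

Standard: 2803221 multiplications (141^3). Strassen: 5764801 multiplications (7^8, after padding to 256x256). Strassen reduces 8 recursive multiplications to 7 at each level.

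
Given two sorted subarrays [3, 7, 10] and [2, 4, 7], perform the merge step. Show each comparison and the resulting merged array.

Merging process:

Compare 3 vs 2: take 2 from right. Merged: [2]
Compare 3 vs 4: take 3 from left. Merged: [2, 3]
Compare 7 vs 4: take 4 from right. Merged: [2, 3, 4]
Compare 7 vs 7: take 7 from left. Merged: [2, 3, 4, 7]
Compare 10 vs 7: take 7 from right. Merged: [2, 3, 4, 7, 7]
Append remaining from left: [10]. Merged: [2, 3, 4, 7, 7, 10]

Final merged array: [2, 3, 4, 7, 7, 10]
Total comparisons: 5

The merged array is [2, 3, 4, 7, 7, 10], requiring 5 comparisons. The merge step runs in O(n) time where n is the total number of elements.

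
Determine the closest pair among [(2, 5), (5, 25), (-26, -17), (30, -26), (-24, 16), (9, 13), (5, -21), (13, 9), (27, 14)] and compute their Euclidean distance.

Computing all pairwise distances among 9 points:

d((2, 5), (5, 25)) = 20.2237
d((2, 5), (-26, -17)) = 35.609
d((2, 5), (30, -26)) = 41.7732
d((2, 5), (-24, 16)) = 28.2312
d((2, 5), (9, 13)) = 10.6301
d((2, 5), (5, -21)) = 26.1725
d((2, 5), (13, 9)) = 11.7047
d((2, 5), (27, 14)) = 26.5707
d((5, 25), (-26, -17)) = 52.2015
d((5, 25), (30, -26)) = 56.7979
d((5, 25), (-24, 16)) = 30.3645
d((5, 25), (9, 13)) = 12.6491
d((5, 25), (5, -21)) = 46.0
d((5, 25), (13, 9)) = 17.8885
d((5, 25), (27, 14)) = 24.5967
d((-26, -17), (30, -26)) = 56.7186
d((-26, -17), (-24, 16)) = 33.0606
d((-26, -17), (9, 13)) = 46.0977
d((-26, -17), (5, -21)) = 31.257
d((-26, -17), (13, 9)) = 46.8722
d((-26, -17), (27, 14)) = 61.4003
d((30, -26), (-24, 16)) = 68.4105
d((30, -26), (9, 13)) = 44.2945
d((30, -26), (5, -21)) = 25.4951
d((30, -26), (13, 9)) = 38.9102
d((30, -26), (27, 14)) = 40.1123
d((-24, 16), (9, 13)) = 33.1361
d((-24, 16), (5, -21)) = 47.0106
d((-24, 16), (13, 9)) = 37.6563
d((-24, 16), (27, 14)) = 51.0392
d((9, 13), (5, -21)) = 34.2345
d((9, 13), (13, 9)) = 5.6569 <-- minimum
d((9, 13), (27, 14)) = 18.0278
d((5, -21), (13, 9)) = 31.0483
d((5, -21), (27, 14)) = 41.3401
d((13, 9), (27, 14)) = 14.8661

Closest pair: (9, 13) and (13, 9) with distance 5.6569

The closest pair is (9, 13) and (13, 9) with Euclidean distance 5.6569. For 9 points, brute-force pairwise comparison is shown above. For large n, the divide-and-conquer algorithm (sort by x, recurse on halves, check the dividing strip) achieves O(n log n).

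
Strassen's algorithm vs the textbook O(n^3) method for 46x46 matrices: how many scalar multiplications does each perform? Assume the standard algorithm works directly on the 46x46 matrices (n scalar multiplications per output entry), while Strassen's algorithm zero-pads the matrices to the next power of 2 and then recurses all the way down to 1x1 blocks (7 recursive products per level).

Matrix multiplication for 46x46 matrices:

Strassen's algorithm requires power-of-2 dimensions. Pad 46x46 to 64x64 (next power of 2).

Standard algorithm: 46^3 = 97336 multiplications
Strassen's algorithm: 7^(log2(64)) = 7^6 = 117649 multiplications
Difference: 97336 - 117649 = -20313 (Strassen uses MORE here due to padding overhead — for small or just-over-power-of-2 n, padding can outweigh the per-level savings)

Standard: 97336 multiplications (46^3). Strassen: 117649 multiplications (7^6, after padding to 64x64). Strassen reduces 8 recursive multiplications to 7 at each level.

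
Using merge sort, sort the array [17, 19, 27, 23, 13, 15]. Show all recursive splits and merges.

Merge sort trace:

Split: [17, 19, 27, 23, 13, 15] -> [17, 19, 27] and [23, 13, 15]
  Split: [17, 19, 27] -> [17] and [19, 27]
    Split: [19, 27] -> [19] and [27]
    Merge: [19] + [27] -> [19, 27]
  Merge: [17] + [19, 27] -> [17, 19, 27]
  Split: [23, 13, 15] -> [23] and [13, 15]
    Split: [13, 15] -> [13] and [15]
    Merge: [13] + [15] -> [13, 15]
  Merge: [23] + [13, 15] -> [13, 15, 23]
Merge: [17, 19, 27] + [13, 15, 23] -> [13, 15, 17, 19, 23, 27]

Final sorted array: [13, 15, 17, 19, 23, 27]

The merge sort proceeds by recursively splitting the array and merging sorted halves.
After all merges, the sorted array is [13, 15, 17, 19, 23, 27].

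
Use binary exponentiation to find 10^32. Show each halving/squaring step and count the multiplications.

Computing 10^32 by squaring (build up from 10^1; each line after the first costs one multiplication):

10^1 = 10
10^2 = (10^1)^2 = 10^2 = 100
10^4 = (10^2)^2 = 100^2 = 10000
10^8 = (10^4)^2 = 10000^2 = 100000000
10^16 = (10^8)^2 = 100000000^2 = 10000000000000000
10^32 = (10^16)^2 = 10000000000000000^2 = 100000000000000000000000000000000

Result: 100000000000000000000000000000000
Multiplications needed: 5 (5 lines after 10^1)

10^32 = 100000000000000000000000000000000. Using exponentiation by squaring, this requires 5 multiplications. The key idea: if the exponent is even, square the half-power; if odd, multiply by the base once.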